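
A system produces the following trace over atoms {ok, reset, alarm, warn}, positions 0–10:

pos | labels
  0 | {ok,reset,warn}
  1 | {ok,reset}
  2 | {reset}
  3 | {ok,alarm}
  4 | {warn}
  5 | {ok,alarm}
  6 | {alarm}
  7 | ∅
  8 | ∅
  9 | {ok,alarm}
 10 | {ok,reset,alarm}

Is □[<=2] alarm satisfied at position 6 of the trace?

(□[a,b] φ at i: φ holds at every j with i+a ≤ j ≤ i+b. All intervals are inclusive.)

False

Check alarm at every j in [6,8]:
  j=6: true
  j=7: false
  j=8: false
Fails at j=7 → formula fails.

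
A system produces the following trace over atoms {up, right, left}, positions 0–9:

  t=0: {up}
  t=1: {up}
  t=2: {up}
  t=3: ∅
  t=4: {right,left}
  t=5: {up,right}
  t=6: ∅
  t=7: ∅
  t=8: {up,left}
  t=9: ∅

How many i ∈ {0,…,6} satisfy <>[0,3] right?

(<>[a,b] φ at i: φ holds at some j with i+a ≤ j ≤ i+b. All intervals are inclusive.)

5

Evaluate at each i in [0,6]:
  i=0: ✗ (none in [0,3])
  i=1: ✓ (witness j=4)
  i=2: ✓ (witness j=4)
  i=3: ✓ (witness j=4)
  i=4: ✓ (witness j=4)
  i=5: ✓ (witness j=5)
  i=6: ✗ (none in [6,9])
Positions where it holds: {1, 2, 3, 4, 5} → 5.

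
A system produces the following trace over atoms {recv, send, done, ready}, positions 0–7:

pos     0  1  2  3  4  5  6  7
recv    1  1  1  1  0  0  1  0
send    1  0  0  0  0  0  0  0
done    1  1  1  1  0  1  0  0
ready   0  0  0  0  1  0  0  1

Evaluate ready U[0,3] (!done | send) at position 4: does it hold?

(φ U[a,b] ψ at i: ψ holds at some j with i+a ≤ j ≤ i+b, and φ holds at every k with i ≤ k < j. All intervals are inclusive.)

Need some j in [4,7] with (!done | send), and ready at every k in [4,j-1].
  j=4: (!done | send) holds; no prefix to check → satisfied.

Holds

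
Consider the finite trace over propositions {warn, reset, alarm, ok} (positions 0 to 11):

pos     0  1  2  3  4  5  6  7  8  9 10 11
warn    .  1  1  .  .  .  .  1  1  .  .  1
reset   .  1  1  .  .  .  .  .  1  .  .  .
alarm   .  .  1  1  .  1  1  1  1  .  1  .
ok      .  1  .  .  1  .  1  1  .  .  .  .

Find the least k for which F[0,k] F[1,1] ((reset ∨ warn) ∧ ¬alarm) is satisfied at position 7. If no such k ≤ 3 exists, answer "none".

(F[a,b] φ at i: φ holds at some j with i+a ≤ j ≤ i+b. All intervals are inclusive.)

Scan j = 7,8,… for F[1,1] ((reset ∨ warn) ∧ ¬alarm):
  j=7: fails
  j=8: fails
  j=9: fails
  j=10: holds
First hit at j=10, so smallest k = 10-7 = 3.

3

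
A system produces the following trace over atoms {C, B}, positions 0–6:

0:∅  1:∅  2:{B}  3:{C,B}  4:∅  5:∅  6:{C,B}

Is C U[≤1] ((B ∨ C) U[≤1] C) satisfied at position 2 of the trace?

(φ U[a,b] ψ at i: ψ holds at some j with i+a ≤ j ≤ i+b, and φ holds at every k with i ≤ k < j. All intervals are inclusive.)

Holds

Need some j in [2,3] with ((B ∨ C) U[≤1] C), and C at every k in [2,j-1].
  j=2: ((B ∨ C) U[≤1] C) holds; no prefix to check → satisfied.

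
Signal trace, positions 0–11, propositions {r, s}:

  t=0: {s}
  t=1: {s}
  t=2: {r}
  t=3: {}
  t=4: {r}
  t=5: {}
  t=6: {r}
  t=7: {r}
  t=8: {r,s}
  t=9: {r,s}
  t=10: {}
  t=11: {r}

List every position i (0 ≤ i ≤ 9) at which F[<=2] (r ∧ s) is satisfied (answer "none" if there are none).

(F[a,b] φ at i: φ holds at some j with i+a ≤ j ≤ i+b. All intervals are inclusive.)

Evaluate at each i in [0,9]:
  i=0: ✗ (none in [0,2])
  i=1: ✗ (none in [1,3])
  i=2: ✗ (none in [2,4])
  i=3: ✗ (none in [3,5])
  i=4: ✗ (none in [4,6])
  i=5: ✗ (none in [5,7])
  i=6: ✓ (witness j=8)
  i=7: ✓ (witness j=8)
  i=8: ✓ (witness j=8)
  i=9: ✓ (witness j=9)

6, 7, 8, 9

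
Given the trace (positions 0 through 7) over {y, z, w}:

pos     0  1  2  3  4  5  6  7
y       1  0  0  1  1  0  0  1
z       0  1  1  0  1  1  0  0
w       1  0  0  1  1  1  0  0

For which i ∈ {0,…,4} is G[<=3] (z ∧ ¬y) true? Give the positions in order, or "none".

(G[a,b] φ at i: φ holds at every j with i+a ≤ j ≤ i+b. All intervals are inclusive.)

none

Evaluate at each i in [0,4]:
  i=0: ✗ (fails at j=0)
  i=1: ✗ (fails at j=3)
  i=2: ✗ (fails at j=3)
  i=3: ✗ (fails at j=3)
  i=4: ✗ (fails at j=4)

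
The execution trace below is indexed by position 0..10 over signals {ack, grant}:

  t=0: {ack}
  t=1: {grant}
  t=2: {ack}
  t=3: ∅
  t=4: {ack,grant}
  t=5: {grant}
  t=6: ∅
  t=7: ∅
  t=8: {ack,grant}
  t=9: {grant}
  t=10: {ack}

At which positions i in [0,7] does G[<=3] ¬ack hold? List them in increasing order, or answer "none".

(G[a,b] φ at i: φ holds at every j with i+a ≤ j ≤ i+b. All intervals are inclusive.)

none

Evaluate at each i in [0,7]:
  i=0: ✗ (fails at j=0)
  i=1: ✗ (fails at j=2)
  i=2: ✗ (fails at j=2)
  i=3: ✗ (fails at j=4)
  i=4: ✗ (fails at j=4)
  i=5: ✗ (fails at j=8)
  i=6: ✗ (fails at j=8)
  i=7: ✗ (fails at j=8)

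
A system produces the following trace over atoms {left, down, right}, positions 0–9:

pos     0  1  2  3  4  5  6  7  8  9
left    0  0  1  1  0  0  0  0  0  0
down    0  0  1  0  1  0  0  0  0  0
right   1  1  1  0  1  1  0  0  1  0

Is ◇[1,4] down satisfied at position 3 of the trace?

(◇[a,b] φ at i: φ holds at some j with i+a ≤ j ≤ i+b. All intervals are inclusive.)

True

Check down at each j in [4,7]:
  j=4: true
  j=5: false
  j=6: false
  j=7: false
Found at j=4 → formula holds.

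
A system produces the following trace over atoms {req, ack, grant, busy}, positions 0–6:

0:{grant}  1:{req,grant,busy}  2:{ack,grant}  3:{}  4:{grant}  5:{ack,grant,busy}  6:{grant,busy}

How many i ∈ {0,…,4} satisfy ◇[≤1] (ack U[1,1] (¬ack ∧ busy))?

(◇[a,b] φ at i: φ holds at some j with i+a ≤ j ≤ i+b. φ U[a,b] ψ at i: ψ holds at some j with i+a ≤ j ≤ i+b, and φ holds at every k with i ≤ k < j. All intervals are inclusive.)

1

Evaluate at each i in [0,4]:
  i=0: ✗ (none in [0,1])
  i=1: ✗ (none in [1,2])
  i=2: ✗ (none in [2,3])
  i=3: ✗ (none in [3,4])
  i=4: ✓ (witness j=5)
Positions where it holds: {4} → 1.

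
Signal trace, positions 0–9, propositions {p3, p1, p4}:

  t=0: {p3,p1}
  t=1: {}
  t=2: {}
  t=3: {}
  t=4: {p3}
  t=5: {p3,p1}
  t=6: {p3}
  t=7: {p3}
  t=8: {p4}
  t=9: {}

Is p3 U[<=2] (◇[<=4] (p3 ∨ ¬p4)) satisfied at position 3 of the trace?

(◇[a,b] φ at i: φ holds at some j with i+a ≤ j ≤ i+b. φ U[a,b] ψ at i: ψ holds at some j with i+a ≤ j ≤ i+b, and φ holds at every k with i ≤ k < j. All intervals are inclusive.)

Need some j in [3,5] with ◇[<=4] (p3 ∨ ¬p4), and p3 at every k in [3,j-1].
  j=3: ◇[<=4] (p3 ∨ ¬p4) holds; no prefix to check → satisfied.

Holds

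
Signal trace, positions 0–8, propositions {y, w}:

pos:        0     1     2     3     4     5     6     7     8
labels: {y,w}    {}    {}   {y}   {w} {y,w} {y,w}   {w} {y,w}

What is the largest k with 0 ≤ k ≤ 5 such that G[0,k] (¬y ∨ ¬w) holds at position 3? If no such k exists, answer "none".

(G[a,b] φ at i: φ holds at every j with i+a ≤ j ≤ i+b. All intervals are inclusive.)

(¬y ∨ ¬w) must hold from j=3 onward; find where it first fails.
  j=3: holds
  j=4: holds
  j=5: fails
Holds on [3,4], so largest k = 1.

1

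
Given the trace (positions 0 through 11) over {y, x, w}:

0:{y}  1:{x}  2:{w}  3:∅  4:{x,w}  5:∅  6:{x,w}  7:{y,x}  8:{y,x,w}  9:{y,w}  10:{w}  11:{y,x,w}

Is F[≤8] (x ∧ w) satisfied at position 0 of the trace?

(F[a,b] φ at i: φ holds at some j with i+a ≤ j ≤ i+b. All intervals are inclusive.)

True

Check (x ∧ w) at each j in [0,8]:
  j=0: false
  j=1: false
  j=2: false
  j=3: false
  j=4: true
  j=5: false
  j=6: true
  j=7: false
  j=8: true
Found at j=4 → formula holds.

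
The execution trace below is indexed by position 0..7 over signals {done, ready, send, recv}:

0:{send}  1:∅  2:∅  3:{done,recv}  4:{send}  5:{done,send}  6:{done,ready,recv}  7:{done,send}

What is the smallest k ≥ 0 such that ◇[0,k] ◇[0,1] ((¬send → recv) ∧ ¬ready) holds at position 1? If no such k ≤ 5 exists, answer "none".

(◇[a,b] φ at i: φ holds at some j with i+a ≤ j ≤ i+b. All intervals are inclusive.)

1

Scan j = 1,2,… for ◇[0,1] ((¬send → recv) ∧ ¬ready):
  j=1: fails
  j=2: holds
First hit at j=2, so smallest k = 2-1 = 1.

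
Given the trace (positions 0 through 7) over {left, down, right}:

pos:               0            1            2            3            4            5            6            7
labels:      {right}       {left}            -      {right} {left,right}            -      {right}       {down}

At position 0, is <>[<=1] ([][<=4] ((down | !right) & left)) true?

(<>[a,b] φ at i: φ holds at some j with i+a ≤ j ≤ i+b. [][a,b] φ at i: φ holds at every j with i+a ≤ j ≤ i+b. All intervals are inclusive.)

No

Check [][<=4] ((down | !right) & left) at each j in [0,1]:
  j=0: fails at 0
  j=1: fails at 2
No position in the window satisfies it → formula fails.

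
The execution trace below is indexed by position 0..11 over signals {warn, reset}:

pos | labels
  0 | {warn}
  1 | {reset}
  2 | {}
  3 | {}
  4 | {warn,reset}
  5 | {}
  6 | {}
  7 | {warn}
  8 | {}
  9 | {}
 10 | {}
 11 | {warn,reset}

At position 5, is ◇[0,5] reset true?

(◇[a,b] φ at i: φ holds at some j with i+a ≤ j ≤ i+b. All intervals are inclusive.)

Check reset at each j in [5,10]:
  j=5: false
  j=6: false
  j=7: false
  j=8: false
  j=9: false
  j=10: false
No position in the window satisfies it → formula fails.

Does not hold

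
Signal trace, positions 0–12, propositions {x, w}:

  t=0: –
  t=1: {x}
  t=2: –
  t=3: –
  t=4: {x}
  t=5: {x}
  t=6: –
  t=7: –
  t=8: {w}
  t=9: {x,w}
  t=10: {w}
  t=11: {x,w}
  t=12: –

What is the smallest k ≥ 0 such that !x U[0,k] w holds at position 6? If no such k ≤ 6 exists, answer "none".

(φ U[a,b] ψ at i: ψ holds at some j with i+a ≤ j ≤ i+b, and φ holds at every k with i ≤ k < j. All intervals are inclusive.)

Need earliest j ≥ 6 with w, and !x at every k in [6,j-1].
  j=6: rhs fails.
  j=7: rhs fails.
  j=8: rhs holds; lhs holds on [6,7]. k = 2.

2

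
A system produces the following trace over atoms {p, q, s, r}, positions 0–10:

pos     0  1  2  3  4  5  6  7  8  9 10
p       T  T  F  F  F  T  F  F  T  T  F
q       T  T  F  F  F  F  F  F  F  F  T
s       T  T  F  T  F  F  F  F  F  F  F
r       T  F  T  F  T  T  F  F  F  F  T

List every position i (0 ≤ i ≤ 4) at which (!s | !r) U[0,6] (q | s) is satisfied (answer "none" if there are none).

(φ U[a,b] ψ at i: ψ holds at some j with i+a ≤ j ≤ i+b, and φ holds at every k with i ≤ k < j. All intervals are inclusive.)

Evaluate at each i in [0,4]:
  i=0: ✓ (rhs at j=0)
  i=1: ✓ (rhs at j=1)
  i=2: ✓ (rhs at j=3; lhs holds on [2,2])
  i=3: ✓ (rhs at j=3)
  i=4: ✓ (rhs at j=10; lhs holds on [4,9])

0, 1, 2, 3, 4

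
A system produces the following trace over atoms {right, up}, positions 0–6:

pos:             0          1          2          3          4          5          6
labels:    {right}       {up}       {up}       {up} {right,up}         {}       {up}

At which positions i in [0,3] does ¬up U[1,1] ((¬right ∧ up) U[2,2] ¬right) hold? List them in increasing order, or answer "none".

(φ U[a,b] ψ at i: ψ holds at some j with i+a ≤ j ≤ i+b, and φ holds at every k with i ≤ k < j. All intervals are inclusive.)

0

Evaluate at each i in [0,3]:
  i=0: ✓ (rhs at j=1; lhs holds on [0,0])
  i=1: ✗ (no rhs in [2,2])
  i=2: ✗ (no rhs in [3,3])
  i=3: ✗ (no rhs in [4,4])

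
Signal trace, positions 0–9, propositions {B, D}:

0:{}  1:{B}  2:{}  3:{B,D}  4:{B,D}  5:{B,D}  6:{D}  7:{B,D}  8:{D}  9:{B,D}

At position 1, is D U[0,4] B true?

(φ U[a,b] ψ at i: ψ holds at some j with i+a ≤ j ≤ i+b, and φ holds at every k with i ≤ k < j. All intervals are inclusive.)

Need some j in [1,5] with B, and D at every k in [1,j-1].
  j=1: B holds; no prefix to check → satisfied.

True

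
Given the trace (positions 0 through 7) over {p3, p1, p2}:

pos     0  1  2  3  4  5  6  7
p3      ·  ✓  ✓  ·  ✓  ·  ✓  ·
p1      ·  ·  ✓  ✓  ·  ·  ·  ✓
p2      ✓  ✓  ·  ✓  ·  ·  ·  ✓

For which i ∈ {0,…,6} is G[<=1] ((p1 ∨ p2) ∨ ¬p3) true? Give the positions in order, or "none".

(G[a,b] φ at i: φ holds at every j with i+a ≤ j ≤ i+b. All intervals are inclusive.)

0, 1, 2

Evaluate at each i in [0,6]:
  i=0: ✓ (all of [0,1])
  i=1: ✓ (all of [1,2])
  i=2: ✓ (all of [2,3])
  i=3: ✗ (fails at j=4)
  i=4: ✗ (fails at j=4)
  i=5: ✗ (fails at j=6)
  i=6: ✗ (fails at j=6)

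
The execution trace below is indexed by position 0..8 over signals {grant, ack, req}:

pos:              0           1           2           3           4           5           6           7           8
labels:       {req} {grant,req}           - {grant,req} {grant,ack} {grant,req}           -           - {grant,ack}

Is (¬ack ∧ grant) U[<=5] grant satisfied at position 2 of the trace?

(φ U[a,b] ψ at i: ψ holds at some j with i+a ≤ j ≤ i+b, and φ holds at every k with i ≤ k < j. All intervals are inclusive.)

Need some j in [2,7] with grant, and (¬ack ∧ grant) at every k in [2,j-1].
  j=2: grant false.
  j=3: grant holds, but (¬ack ∧ grant) fails at k=2 → not this j.
  j=4: grant holds, but (¬ack ∧ grant) fails at k=2 → not this j.
  j=5: grant holds, but (¬ack ∧ grant) fails at k=2 → not this j.
  j=6: grant false.
  j=7: grant false.
No j in the window works → until fails.

False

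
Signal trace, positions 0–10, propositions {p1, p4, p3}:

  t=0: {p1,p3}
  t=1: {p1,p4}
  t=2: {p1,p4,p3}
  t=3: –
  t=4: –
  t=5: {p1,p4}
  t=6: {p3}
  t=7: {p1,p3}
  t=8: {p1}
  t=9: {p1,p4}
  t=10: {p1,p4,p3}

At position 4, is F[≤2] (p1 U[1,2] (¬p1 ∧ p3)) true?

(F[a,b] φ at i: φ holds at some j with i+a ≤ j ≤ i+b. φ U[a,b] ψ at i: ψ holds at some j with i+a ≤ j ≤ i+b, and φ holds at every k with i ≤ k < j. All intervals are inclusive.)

Check (p1 U[1,2] (¬p1 ∧ p3)) at each j in [4,6]:
  j=4: fails
  j=5: holds
  j=6: fails
Found at j=5 → formula holds.

Yes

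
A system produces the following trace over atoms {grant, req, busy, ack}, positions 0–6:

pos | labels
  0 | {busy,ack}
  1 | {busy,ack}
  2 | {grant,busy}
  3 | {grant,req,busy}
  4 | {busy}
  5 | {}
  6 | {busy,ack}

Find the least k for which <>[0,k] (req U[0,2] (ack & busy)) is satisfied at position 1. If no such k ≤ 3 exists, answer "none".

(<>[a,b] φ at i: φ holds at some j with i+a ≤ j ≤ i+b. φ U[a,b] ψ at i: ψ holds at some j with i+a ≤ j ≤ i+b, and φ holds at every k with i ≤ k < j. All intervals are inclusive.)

0

Scan j = 1,2,… for (req U[0,2] (ack & busy)):
  j=1: holds
First hit at j=1, so smallest k = 1-1 = 0.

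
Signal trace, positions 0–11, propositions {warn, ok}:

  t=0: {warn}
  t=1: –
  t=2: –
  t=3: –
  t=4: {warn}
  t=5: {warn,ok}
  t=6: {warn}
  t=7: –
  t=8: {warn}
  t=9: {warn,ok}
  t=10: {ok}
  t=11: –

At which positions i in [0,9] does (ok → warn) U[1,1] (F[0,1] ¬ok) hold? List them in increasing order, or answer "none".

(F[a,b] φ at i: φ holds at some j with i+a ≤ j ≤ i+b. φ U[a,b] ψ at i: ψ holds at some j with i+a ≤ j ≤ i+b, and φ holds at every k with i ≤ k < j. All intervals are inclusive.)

Evaluate at each i in [0,9]:
  i=0: ✓ (rhs at j=1; lhs holds on [0,0])
  i=1: ✓ (rhs at j=2; lhs holds on [1,1])
  i=2: ✓ (rhs at j=3; lhs holds on [2,2])
  i=3: ✓ (rhs at j=4; lhs holds on [3,3])
  i=4: ✓ (rhs at j=5; lhs holds on [4,4])
  i=5: ✓ (rhs at j=6; lhs holds on [5,5])
  i=6: ✓ (rhs at j=7; lhs holds on [6,6])
  i=7: ✓ (rhs at j=8; lhs holds on [7,7])
  i=8: ✗ (no rhs in [9,9])
  i=9: ✓ (rhs at j=10; lhs holds on [9,9])

0, 1, 2, 3, 4, 5, 6, 7, 9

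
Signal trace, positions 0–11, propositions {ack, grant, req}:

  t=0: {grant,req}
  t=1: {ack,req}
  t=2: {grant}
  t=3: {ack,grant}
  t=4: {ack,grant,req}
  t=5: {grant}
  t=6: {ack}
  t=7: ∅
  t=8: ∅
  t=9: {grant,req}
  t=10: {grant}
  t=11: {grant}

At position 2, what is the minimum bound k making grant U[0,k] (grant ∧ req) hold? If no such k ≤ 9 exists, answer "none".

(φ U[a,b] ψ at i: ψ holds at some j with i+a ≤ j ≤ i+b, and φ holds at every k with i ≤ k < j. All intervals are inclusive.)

Need earliest j ≥ 2 with (grant ∧ req), and grant at every k in [2,j-1].
  j=2: rhs fails.
  j=3: rhs fails.
  j=4: rhs holds; lhs holds on [2,3]. k = 2.

2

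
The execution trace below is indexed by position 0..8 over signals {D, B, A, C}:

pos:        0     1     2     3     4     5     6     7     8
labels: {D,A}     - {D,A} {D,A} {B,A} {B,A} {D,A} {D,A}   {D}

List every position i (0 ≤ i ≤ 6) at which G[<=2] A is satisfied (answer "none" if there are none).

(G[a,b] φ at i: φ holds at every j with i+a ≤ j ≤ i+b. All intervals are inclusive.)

Evaluate at each i in [0,6]:
  i=0: ✗ (fails at j=1)
  i=1: ✗ (fails at j=1)
  i=2: ✓ (all of [2,4])
  i=3: ✓ (all of [3,5])
  i=4: ✓ (all of [4,6])
  i=5: ✓ (all of [5,7])
  i=6: ✗ (fails at j=8)

2, 3, 4, 5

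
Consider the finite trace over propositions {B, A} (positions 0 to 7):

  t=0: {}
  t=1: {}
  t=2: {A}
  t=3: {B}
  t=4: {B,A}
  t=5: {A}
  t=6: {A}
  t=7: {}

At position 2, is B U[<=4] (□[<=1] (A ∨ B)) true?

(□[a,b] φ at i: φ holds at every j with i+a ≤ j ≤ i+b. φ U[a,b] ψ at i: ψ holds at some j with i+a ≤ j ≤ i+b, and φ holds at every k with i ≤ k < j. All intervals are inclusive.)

Holds

Need some j in [2,6] with □[<=1] (A ∨ B), and B at every k in [2,j-1].
  j=2: □[<=1] (A ∨ B) holds; no prefix to check → satisfied.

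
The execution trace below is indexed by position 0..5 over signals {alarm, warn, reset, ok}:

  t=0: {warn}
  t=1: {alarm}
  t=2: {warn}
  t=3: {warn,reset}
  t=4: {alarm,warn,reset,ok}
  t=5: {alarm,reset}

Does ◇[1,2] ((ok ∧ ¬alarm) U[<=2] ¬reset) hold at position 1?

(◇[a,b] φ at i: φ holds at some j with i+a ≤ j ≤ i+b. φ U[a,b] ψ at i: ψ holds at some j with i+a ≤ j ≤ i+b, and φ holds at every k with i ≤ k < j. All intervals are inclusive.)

True

Check ((ok ∧ ¬alarm) U[<=2] ¬reset) at each j in [2,3]:
  j=2: holds
  j=3: fails
Found at j=2 → formula holds.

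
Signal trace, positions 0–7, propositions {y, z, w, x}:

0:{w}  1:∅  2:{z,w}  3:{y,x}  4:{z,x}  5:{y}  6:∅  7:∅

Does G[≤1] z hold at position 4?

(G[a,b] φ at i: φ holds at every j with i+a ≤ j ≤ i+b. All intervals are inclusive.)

Check z at every j in [4,5]:
  j=4: true
  j=5: false
Fails at j=5 → formula fails.

Does not hold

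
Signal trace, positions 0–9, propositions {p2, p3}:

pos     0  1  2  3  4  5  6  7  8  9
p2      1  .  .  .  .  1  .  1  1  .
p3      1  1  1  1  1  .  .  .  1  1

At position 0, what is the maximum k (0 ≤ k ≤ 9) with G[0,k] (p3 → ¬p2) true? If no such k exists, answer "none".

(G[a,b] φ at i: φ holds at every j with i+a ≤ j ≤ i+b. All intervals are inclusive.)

(p3 → ¬p2) must hold from j=0 onward; find where it first fails.
  j=0: fails → no k works.

none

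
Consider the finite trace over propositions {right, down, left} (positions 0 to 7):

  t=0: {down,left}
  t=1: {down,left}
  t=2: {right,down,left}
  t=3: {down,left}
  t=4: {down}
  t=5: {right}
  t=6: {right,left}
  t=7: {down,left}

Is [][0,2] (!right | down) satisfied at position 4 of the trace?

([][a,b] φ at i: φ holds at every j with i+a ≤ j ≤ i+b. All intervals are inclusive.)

Check (!right | down) at every j in [4,6]:
  j=4: true
  j=5: false
  j=6: false
Fails at j=5 → formula fails.

False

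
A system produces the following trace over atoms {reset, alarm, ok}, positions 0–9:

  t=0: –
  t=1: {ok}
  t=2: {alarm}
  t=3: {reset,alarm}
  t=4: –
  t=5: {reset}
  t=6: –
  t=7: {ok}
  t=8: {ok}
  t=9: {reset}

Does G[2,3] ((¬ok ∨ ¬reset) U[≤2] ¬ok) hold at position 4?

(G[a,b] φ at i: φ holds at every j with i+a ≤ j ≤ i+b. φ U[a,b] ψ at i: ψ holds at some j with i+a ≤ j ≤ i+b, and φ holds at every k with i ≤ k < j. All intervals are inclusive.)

Check ((¬ok ∨ ¬reset) U[≤2] ¬ok) at every j in [6,7]:
  j=6: holds
  j=7: holds
All positions satisfy it → formula holds.

Holds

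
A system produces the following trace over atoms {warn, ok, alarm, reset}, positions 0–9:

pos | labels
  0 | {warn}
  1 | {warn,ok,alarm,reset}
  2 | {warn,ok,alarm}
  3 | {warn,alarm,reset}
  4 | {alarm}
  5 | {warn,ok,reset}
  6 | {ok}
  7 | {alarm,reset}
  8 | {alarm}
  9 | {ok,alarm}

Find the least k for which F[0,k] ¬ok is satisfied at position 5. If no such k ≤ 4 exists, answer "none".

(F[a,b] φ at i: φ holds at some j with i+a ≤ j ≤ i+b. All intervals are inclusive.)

2

Scan j = 5,6,… for ¬ok:
  j=5: fails
  j=6: fails
  j=7: holds
First hit at j=7, so smallest k = 7-5 = 2.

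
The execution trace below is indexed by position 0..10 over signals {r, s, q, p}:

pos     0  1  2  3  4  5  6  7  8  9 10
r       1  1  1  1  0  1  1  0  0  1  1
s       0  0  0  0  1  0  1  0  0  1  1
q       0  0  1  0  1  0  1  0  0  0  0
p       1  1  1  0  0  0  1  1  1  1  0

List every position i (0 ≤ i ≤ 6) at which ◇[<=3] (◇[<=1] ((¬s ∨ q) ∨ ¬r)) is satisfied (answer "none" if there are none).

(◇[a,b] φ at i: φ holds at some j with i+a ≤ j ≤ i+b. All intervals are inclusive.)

Evaluate at each i in [0,6]:
  i=0: ✓ (witness j=0)
  i=1: ✓ (witness j=1)
  i=2: ✓ (witness j=2)
  i=3: ✓ (witness j=3)
  i=4: ✓ (witness j=4)
  i=5: ✓ (witness j=5)
  i=6: ✓ (witness j=6)

0, 1, 2, 3, 4, 5, 6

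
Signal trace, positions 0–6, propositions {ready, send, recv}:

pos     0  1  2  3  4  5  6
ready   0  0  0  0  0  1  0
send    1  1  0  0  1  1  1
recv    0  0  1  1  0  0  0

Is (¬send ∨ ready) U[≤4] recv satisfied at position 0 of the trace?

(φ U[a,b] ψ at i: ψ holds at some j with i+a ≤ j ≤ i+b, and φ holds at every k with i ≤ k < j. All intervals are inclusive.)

Does not hold

Need some j in [0,4] with recv, and (¬send ∨ ready) at every k in [0,j-1].
  j=0: recv false.
  j=1: recv false.
  j=2: recv holds, but (¬send ∨ ready) fails at k=0 → not this j.
  j=3: recv holds, but (¬send ∨ ready) fails at k=0 → not this j.
  j=4: recv false.
No j in the window works → until fails.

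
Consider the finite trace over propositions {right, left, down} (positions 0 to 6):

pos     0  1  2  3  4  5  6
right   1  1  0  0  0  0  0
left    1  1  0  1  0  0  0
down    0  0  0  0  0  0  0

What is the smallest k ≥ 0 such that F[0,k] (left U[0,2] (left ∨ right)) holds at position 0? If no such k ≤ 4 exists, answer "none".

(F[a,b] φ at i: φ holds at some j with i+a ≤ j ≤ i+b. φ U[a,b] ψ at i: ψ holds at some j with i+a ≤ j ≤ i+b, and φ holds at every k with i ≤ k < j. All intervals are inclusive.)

0

Scan j = 0,1,… for (left U[0,2] (left ∨ right)):
  j=0: holds
First hit at j=0, so smallest k = 0-0 = 0.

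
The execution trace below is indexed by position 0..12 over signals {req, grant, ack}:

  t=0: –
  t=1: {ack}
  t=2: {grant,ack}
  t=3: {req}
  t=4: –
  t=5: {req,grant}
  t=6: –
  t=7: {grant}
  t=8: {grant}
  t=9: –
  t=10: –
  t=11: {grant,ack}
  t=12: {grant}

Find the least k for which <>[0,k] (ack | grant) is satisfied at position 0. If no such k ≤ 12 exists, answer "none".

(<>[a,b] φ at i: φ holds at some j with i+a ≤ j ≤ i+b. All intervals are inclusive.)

1

Scan j = 0,1,… for (ack | grant):
  j=0: fails
  j=1: holds
First hit at j=1, so smallest k = 1-0 = 1.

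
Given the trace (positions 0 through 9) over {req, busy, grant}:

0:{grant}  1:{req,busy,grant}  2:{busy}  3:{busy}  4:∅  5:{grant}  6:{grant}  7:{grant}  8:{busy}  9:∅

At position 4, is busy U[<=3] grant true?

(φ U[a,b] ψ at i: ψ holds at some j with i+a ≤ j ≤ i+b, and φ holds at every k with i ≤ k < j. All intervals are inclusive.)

Need some j in [4,7] with grant, and busy at every k in [4,j-1].
  j=4: grant false.
  j=5: grant holds, but busy fails at k=4 → not this j.
  j=6: grant holds, but busy fails at k=4 → not this j.
  j=7: grant holds, but busy fails at k=4 → not this j.
No j in the window works → until fails.

No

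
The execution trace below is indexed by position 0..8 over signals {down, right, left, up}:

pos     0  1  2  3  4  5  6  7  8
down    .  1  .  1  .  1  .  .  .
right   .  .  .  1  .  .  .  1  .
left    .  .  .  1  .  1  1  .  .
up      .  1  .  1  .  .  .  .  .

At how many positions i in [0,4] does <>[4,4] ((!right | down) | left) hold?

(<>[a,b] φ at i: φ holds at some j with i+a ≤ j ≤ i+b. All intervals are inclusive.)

4

Evaluate at each i in [0,4]:
  i=0: ✓ (witness j=4)
  i=1: ✓ (witness j=5)
  i=2: ✓ (witness j=6)
  i=3: ✗ (none in [7,7])
  i=4: ✓ (witness j=8)
Positions where it holds: {0, 1, 2, 4} → 4.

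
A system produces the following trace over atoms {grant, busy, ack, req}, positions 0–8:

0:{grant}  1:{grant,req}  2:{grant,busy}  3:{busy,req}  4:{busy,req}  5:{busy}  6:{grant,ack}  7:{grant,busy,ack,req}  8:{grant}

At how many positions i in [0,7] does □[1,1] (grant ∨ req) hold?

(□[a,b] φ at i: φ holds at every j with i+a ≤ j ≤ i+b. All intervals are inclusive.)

7

Evaluate at each i in [0,7]:
  i=0: ✓ (all of [1,1])
  i=1: ✓ (all of [2,2])
  i=2: ✓ (all of [3,3])
  i=3: ✓ (all of [4,4])
  i=4: ✗ (fails at j=5)
  i=5: ✓ (all of [6,6])
  i=6: ✓ (all of [7,7])
  i=7: ✓ (all of [8,8])
Positions where it holds: {0, 1, 2, 3, 5, 6, 7} → 7.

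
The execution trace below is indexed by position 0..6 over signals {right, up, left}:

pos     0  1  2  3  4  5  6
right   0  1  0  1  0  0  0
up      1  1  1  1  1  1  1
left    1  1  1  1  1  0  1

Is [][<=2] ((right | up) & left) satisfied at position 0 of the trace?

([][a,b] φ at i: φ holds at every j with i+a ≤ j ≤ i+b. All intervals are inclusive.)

Holds

Check ((right | up) & left) at every j in [0,2]:
  j=0: true
  j=1: true
  j=2: true
All positions satisfy it → formula holds.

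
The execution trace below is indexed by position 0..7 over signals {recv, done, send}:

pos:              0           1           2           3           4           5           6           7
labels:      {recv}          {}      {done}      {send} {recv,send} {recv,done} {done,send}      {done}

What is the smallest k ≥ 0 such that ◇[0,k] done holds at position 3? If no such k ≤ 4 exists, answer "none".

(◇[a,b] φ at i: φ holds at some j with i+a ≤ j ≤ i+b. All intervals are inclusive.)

2

Scan j = 3,4,… for done:
  j=3: fails
  j=4: fails
  j=5: holds
First hit at j=5, so smallest k = 5-3 = 2.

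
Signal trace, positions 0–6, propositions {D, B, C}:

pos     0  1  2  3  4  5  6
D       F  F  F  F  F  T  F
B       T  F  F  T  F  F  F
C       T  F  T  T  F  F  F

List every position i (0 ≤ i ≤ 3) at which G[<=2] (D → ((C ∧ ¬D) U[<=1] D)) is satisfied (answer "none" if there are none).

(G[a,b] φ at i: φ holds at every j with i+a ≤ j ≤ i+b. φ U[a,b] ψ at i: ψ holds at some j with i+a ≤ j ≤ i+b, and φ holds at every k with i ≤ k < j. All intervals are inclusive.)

0, 1, 2, 3

Evaluate at each i in [0,3]:
  i=0: ✓ (all of [0,2])
  i=1: ✓ (all of [1,3])
  i=2: ✓ (all of [2,4])
  i=3: ✓ (all of [3,5])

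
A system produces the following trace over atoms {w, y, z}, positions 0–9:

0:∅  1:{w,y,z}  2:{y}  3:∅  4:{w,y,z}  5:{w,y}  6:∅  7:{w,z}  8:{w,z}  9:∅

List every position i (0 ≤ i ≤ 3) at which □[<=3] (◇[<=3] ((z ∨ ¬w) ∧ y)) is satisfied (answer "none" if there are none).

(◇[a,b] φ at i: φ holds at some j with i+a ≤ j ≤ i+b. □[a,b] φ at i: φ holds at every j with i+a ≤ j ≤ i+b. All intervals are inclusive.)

0, 1

Evaluate at each i in [0,3]:
  i=0: ✓ (all of [0,3])
  i=1: ✓ (all of [1,4])
  i=2: ✗ (fails at j=5)
  i=3: ✗ (fails at j=5)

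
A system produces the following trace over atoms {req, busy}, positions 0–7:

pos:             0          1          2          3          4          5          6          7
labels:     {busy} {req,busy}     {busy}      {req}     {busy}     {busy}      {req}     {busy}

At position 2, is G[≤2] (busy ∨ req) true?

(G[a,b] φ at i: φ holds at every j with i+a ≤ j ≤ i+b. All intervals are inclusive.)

Check (busy ∨ req) at every j in [2,4]:
  j=2: true
  j=3: true
  j=4: true
All positions satisfy it → formula holds.

Holds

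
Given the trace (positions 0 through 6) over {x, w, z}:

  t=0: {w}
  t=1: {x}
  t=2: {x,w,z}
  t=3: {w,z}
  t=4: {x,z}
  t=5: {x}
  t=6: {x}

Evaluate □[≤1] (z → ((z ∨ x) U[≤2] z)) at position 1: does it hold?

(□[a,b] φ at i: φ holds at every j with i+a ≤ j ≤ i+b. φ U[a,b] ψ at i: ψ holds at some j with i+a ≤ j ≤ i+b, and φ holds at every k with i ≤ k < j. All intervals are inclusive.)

Holds

Check (z → ((z ∨ x) U[≤2] z)) at every j in [1,2]:
  j=1: antecedent false → ✓
  j=2: antecedent true; consequent holds → ✓
All positions satisfy it → formula holds.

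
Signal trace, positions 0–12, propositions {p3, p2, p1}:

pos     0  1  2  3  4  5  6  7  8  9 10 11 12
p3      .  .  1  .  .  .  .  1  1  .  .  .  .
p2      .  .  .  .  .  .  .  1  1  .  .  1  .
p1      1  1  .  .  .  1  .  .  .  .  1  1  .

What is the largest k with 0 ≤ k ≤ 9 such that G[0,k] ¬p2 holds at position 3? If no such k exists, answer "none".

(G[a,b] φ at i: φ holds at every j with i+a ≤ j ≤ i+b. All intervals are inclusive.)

3

¬p2 must hold from j=3 onward; find where it first fails.
  j=3: holds
  j=4: holds
  j=5: holds
  j=6: holds
  j=7: fails
Holds on [3,6], so largest k = 3.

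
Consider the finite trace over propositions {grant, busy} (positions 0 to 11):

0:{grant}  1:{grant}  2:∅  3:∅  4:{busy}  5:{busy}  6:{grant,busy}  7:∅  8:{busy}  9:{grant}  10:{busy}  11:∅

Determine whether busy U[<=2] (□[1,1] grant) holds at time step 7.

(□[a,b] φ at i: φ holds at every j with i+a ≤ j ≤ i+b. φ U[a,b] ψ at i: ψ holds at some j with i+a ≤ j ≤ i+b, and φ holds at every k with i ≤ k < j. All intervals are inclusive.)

No

Need some j in [7,9] with □[1,1] grant, and busy at every k in [7,j-1].
  j=7: □[1,1] grant — fails at 8.
  j=8: □[1,1] grant holds, but busy fails at k=7 → not this j.
  j=9: □[1,1] grant — fails at 10.
No j in the window works → until fails.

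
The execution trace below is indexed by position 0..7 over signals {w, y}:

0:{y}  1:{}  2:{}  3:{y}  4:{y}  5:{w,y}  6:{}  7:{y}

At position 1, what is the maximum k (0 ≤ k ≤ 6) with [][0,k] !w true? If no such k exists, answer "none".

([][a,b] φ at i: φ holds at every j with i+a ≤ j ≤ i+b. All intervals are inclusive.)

3

!w must hold from j=1 onward; find where it first fails.
  j=1: holds
  j=2: holds
  j=3: holds
  j=4: holds
  j=5: fails
Holds on [1,4], so largest k = 3.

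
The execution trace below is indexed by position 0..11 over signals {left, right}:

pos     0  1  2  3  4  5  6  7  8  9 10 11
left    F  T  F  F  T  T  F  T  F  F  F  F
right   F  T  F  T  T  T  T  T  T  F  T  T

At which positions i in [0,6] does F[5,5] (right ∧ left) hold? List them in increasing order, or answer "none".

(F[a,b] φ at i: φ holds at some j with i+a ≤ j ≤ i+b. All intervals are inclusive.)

0, 2

Evaluate at each i in [0,6]:
  i=0: ✓ (witness j=5)
  i=1: ✗ (none in [6,6])
  i=2: ✓ (witness j=7)
  i=3: ✗ (none in [8,8])
  i=4: ✗ (none in [9,9])
  i=5: ✗ (none in [10,10])
  i=6: ✗ (none in [11,11])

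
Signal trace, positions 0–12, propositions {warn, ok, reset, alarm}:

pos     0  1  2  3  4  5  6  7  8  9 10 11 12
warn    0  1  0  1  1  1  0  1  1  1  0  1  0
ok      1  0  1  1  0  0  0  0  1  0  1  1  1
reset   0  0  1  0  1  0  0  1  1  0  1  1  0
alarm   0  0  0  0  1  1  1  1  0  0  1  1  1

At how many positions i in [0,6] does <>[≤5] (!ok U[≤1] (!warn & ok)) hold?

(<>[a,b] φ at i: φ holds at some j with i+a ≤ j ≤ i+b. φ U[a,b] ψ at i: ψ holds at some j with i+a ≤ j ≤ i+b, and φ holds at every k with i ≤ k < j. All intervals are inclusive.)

6

Evaluate at each i in [0,6]:
  i=0: ✓ (witness j=0)
  i=1: ✓ (witness j=1)
  i=2: ✓ (witness j=2)
  i=3: ✗ (none in [3,8])
  i=4: ✓ (witness j=9)
  i=5: ✓ (witness j=9)
  i=6: ✓ (witness j=9)
Positions where it holds: {0, 1, 2, 4, 5, 6} → 6.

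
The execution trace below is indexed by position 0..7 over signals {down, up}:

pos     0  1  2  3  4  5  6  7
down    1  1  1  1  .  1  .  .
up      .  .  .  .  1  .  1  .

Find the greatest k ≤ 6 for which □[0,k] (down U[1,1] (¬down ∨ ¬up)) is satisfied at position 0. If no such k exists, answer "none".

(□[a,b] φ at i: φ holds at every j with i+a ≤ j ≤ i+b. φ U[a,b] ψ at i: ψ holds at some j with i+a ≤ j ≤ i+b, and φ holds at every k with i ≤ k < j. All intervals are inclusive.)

3

(down U[1,1] (¬down ∨ ¬up)) must hold from j=0 onward; find where it first fails.
  j=0: holds
  j=1: holds
  j=2: holds
  j=3: holds
  j=4: fails
Holds on [0,3], so largest k = 3.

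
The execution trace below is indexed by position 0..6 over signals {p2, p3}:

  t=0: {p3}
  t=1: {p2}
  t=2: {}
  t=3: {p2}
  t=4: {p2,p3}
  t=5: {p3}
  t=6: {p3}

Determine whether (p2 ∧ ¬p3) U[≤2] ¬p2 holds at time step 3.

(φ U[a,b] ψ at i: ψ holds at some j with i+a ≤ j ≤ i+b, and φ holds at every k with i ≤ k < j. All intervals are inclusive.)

No

Need some j in [3,5] with ¬p2, and (p2 ∧ ¬p3) at every k in [3,j-1].
  j=3: ¬p2 false.
  j=4: ¬p2 false.
  j=5: ¬p2 holds, but (p2 ∧ ¬p3) fails at k=4 → not this j.
No j in the window works → until fails.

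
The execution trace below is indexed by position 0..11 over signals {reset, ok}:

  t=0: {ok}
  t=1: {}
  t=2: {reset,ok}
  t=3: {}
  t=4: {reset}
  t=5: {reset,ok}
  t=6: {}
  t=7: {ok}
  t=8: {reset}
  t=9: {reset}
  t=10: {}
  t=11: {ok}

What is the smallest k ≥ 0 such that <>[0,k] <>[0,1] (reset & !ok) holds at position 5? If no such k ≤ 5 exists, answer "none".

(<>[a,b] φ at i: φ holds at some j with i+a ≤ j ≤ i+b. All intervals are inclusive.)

2

Scan j = 5,6,… for <>[0,1] (reset & !ok):
  j=5: fails
  j=6: fails
  j=7: holds
First hit at j=7, so smallest k = 7-5 = 2.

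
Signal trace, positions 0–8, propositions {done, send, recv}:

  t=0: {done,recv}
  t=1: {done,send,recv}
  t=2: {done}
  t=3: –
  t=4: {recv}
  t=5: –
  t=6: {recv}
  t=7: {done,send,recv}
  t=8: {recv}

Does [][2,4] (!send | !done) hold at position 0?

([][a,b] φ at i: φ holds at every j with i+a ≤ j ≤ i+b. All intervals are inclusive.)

True

Check (!send | !done) at every j in [2,4]:
  j=2: true
  j=3: true
  j=4: true
All positions satisfy it → formula holds.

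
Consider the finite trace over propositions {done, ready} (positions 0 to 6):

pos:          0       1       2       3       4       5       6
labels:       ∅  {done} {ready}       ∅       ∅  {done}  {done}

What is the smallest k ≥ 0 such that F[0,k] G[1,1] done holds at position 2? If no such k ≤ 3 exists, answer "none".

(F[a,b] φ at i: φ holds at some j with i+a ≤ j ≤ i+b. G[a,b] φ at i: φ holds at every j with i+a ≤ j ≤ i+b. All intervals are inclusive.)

Scan j = 2,3,… for G[1,1] done:
  j=2: fails
  j=3: fails
  j=4: holds
First hit at j=4, so smallest k = 4-2 = 2.

2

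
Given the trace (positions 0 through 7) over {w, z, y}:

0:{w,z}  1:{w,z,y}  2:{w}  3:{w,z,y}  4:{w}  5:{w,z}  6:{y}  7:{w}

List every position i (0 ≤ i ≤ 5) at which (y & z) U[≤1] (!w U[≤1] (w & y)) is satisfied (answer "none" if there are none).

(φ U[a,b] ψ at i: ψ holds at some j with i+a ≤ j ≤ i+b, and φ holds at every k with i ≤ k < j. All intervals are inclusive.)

1, 3

Evaluate at each i in [0,5]:
  i=0: ✗ (lhs fails at k=0 before rhs at j=1)
  i=1: ✓ (rhs at j=1)
  i=2: ✗ (lhs fails at k=2 before rhs at j=3)
  i=3: ✓ (rhs at j=3)
  i=4: ✗ (no rhs in [4,5])
  i=5: ✗ (no rhs in [5,6])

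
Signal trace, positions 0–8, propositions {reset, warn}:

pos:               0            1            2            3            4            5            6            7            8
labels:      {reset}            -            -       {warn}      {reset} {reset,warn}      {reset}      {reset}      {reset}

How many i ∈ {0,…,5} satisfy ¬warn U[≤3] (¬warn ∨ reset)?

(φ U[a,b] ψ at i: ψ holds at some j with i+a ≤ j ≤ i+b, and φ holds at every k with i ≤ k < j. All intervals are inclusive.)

Evaluate at each i in [0,5]:
  i=0: ✓ (rhs at j=0)
  i=1: ✓ (rhs at j=1)
  i=2: ✓ (rhs at j=2)
  i=3: ✗ (lhs fails at k=3 before rhs at j=4)
  i=4: ✓ (rhs at j=4)
  i=5: ✓ (rhs at j=5)
Positions where it holds: {0, 1, 2, 4, 5} → 5.

5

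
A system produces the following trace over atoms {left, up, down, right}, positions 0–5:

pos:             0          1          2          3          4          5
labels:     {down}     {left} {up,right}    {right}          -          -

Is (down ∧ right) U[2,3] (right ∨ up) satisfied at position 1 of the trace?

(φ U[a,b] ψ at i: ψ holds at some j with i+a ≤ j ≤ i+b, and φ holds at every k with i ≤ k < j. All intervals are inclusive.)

Need some j in [3,4] with (right ∨ up), and (down ∧ right) at every k in [1,j-1].
  j=3: (right ∨ up) holds, but (down ∧ right) fails at k=1 → not this j.
  j=4: (right ∨ up) false.
No j in the window works → until fails.

Does not hold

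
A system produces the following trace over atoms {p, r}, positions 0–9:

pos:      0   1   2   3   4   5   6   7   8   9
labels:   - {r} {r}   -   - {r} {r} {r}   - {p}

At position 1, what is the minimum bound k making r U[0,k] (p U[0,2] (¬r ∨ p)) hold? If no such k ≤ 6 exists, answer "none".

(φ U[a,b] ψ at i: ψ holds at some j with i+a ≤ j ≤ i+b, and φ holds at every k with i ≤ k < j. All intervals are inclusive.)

2

Need earliest j ≥ 1 with (p U[0,2] (¬r ∨ p)), and r at every k in [1,j-1].
  j=1: rhs fails.
  j=2: rhs fails.
  j=3: rhs holds; lhs holds on [1,2]. k = 2.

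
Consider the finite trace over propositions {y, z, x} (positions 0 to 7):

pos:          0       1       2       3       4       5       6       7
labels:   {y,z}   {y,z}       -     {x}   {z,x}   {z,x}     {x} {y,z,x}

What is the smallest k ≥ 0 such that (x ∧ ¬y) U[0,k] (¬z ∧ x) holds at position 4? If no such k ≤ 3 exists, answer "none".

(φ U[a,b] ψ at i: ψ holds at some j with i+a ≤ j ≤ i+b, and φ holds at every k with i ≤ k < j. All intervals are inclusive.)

Need earliest j ≥ 4 with (¬z ∧ x), and (x ∧ ¬y) at every k in [4,j-1].
  j=4: rhs fails.
  j=5: rhs fails.
  j=6: rhs holds; lhs holds on [4,5]. k = 2.

2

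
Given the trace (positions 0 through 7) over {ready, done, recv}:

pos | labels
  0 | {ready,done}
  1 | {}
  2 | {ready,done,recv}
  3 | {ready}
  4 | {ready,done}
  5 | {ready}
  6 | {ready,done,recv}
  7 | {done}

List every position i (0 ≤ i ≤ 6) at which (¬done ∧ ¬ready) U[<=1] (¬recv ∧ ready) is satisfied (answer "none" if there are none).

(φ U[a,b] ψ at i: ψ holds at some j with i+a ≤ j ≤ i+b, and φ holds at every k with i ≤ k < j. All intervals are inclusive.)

0, 3, 4, 5

Evaluate at each i in [0,6]:
  i=0: ✓ (rhs at j=0)
  i=1: ✗ (no rhs in [1,2])
  i=2: ✗ (lhs fails at k=2 before rhs at j=3)
  i=3: ✓ (rhs at j=3)
  i=4: ✓ (rhs at j=4)
  i=5: ✓ (rhs at j=5)
  i=6: ✗ (no rhs in [6,7])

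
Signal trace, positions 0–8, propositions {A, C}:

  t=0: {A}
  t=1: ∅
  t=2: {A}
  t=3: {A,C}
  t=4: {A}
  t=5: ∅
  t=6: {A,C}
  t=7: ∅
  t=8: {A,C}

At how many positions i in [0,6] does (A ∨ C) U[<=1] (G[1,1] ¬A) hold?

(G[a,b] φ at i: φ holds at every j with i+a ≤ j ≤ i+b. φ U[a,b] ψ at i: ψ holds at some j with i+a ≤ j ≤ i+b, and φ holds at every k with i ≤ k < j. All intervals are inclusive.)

4

Evaluate at each i in [0,6]:
  i=0: ✓ (rhs at j=0)
  i=1: ✗ (no rhs in [1,2])
  i=2: ✗ (no rhs in [2,3])
  i=3: ✓ (rhs at j=4; lhs holds on [3,3])
  i=4: ✓ (rhs at j=4)
  i=5: ✗ (lhs fails at k=5 before rhs at j=6)
  i=6: ✓ (rhs at j=6)
Positions where it holds: {0, 3, 4, 6} → 4.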